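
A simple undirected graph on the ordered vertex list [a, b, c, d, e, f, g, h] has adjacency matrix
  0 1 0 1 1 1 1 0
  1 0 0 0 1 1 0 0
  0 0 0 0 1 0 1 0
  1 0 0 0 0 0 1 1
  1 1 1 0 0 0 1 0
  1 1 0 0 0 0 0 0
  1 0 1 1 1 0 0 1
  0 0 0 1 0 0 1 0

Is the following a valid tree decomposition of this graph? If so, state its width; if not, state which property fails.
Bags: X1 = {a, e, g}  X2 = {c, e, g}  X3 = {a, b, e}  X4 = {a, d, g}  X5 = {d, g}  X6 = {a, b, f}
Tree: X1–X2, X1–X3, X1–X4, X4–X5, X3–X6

No — vertex h appears in no bag.

A tree decomposition must satisfy three properties: every vertex lies in some bag; for every edge, both endpoints lie together in some bag; and for every vertex, the bags containing it form a connected subtree. Here vertex h appears in no bag, so the decomposition is invalid.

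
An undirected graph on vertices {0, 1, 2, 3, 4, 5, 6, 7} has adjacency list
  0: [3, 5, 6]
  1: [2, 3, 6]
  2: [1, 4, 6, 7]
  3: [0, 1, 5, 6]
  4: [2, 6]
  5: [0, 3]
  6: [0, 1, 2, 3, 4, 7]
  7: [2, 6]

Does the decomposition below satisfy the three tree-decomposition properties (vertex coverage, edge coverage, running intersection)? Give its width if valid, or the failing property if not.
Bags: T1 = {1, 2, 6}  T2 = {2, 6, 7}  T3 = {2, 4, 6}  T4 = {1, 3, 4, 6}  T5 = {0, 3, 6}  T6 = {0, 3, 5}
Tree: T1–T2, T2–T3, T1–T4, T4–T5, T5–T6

No — bags containing vertex 4 are not connected in the tree.

A tree decomposition must satisfy three properties: every vertex lies in some bag; for every edge, both endpoints lie together in some bag; and for every vertex, the bags containing it form a connected subtree. Here bags containing vertex 4 are not connected in the tree, so the decomposition is invalid.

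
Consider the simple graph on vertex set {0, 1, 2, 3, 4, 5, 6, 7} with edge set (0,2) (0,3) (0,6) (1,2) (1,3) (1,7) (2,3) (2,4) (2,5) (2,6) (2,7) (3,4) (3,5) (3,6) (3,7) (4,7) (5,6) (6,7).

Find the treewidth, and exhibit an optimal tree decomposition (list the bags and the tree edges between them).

Treewidth 3.
One such decomposition:
Bags: B1 = {1, 2, 3, 7}  B2 = {2, 3, 6, 7}  B3 = {0, 2, 3, 6}  B4 = {2, 3, 4, 7}  B5 = {2, 3, 5, 6}
Tree: B1–B2, B2–B3, B2–B4, B2–B5

Each bag holds 4 vertices, so the decomposition has width 3, which upper-bounds the treewidth. On the other hand G contains the 4-clique {1, 2, 3, 7}. A clique must lie in a single bag of any decomposition, so no decomposition can have width below 3. Hence tw(G) = 3 exactly.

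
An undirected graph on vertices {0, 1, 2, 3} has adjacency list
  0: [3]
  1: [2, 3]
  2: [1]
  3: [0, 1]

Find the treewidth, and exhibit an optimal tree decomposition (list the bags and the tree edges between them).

Treewidth 1.
Bags: B1 = {1, 3}  B2 = {1, 2}  B3 = {0, 3}
Tree: B1–B2, B1–B3

Each bag holds 2 vertices, so the decomposition has width 1, which upper-bounds the treewidth. G has an edge, so its treewidth is at least 1. Combining the bounds, tw(G) = 1.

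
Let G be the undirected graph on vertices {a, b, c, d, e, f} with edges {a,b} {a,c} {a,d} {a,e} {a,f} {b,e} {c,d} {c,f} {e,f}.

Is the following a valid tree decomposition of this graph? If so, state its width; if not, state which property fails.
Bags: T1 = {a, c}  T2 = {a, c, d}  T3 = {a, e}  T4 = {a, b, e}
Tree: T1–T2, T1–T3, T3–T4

No — vertex f appears in no bag.

A tree decomposition must satisfy three properties: every vertex lies in some bag; for every edge, both endpoints lie together in some bag; and for every vertex, the bags containing it form a connected subtree. Here vertex f appears in no bag, so the decomposition is invalid.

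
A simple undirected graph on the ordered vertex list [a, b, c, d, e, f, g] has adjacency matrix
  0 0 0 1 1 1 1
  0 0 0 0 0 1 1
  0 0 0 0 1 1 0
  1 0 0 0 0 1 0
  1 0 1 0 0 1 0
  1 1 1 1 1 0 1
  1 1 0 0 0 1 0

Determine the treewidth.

2

A width-2 tree decomposition is:
Bags: B1 = {c, e, f}  B2 = {a, e, f}  B3 = {a, f, g}  B4 = {b, f, g}  B5 = {a, d, f}
Tree: B1–B2, B2–B3, B3–B4, B3–B5
Every bag has size at most 3, so the width is 3 − 1 = 2 and tw(G) ≤ 2. On the other hand G contains the 3-clique {c, e, f}. A clique must lie in a single bag of any decomposition, so no decomposition can have width below 2. Therefore the treewidth is 2.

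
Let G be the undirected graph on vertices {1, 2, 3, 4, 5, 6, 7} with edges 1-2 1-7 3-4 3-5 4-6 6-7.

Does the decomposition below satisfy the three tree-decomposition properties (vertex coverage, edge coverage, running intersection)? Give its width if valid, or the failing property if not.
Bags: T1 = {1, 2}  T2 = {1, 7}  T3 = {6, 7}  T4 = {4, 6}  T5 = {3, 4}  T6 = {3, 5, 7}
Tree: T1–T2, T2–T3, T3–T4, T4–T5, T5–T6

No — bags containing vertex 7 are not connected in the tree.

A tree decomposition must satisfy three properties: every vertex lies in some bag; for every edge, both endpoints lie together in some bag; and for every vertex, the bags containing it form a connected subtree. Here bags containing vertex 7 are not connected in the tree, so the decomposition is invalid.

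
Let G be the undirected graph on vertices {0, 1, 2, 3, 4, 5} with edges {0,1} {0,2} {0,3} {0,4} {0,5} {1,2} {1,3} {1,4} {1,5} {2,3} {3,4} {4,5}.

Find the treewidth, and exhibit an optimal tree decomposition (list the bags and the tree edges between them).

Treewidth 3.
One optimal decomposition is:
Bags: B1 = {0, 1, 3, 4}  B2 = {0, 1, 2, 3}  B3 = {0, 1, 4, 5}
Tree: B1–B2, B1–B3

Each bag holds 4 vertices, so the decomposition has width 3, which upper-bounds the treewidth. For the lower bound, the 4 vertices {0, 1, 2, 3} are pairwise adjacent, and any tree decomposition puts a clique entirely inside one bag — forcing width ≥ 3. The upper and lower bounds meet at 3, so that is the treewidth.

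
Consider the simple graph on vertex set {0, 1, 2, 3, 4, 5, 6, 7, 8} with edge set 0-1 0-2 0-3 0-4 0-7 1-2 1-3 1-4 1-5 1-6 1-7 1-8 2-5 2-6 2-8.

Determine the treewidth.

2

A width-2 tree decomposition is:
Bags: B1 = {1, 2, 5}  B2 = {0, 1, 2}  B3 = {0, 1, 7}  B4 = {0, 1, 3}  B5 = {0, 1, 4}  B6 = {1, 2, 6}  B7 = {1, 2, 8}
Tree: B1–B2, B2–B3, B3–B4, B4–B5, B1–B6, B1–B7
Each bag holds 3 vertices, so the decomposition has width 2, which upper-bounds the treewidth. For the lower bound, the 3 vertices {0, 1, 2} are pairwise adjacent, and any tree decomposition puts a clique entirely inside one bag — forcing width ≥ 2. Combining the bounds, tw(G) = 2.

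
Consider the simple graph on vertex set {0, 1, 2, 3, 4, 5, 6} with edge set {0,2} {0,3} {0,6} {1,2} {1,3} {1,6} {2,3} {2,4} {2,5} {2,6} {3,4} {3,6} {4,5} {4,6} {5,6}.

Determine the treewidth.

A width-3 tree decomposition is:
Bags: B1 = {2, 3, 4, 6}  B2 = {0, 2, 3, 6}  B3 = {1, 2, 3, 6}  B4 = {2, 4, 5, 6}
Tree: B1–B2, B2–B3, B1–B4
The largest bag has 4 vertices, giving width 3; this decomposition certifies tw(G) ≤ 3. Conversely, {0, 2, 3, 6} is a clique of size 4, and the vertices of any clique must share a bag in every tree decomposition; so some bag has ≥ 4 vertices and tw(G) ≥ 3. The upper and lower bounds meet at 3, so that is the treewidth.

3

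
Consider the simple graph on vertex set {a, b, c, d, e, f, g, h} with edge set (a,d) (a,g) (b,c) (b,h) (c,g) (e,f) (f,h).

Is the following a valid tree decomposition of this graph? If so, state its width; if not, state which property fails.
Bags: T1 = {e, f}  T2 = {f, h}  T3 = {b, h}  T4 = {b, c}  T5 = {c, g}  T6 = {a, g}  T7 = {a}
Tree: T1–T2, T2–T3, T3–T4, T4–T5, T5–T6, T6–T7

No — vertex d appears in no bag.

A tree decomposition must satisfy three properties: every vertex lies in some bag; for every edge, both endpoints lie together in some bag; and for every vertex, the bags containing it form a connected subtree. Here vertex d appears in no bag, so the decomposition is invalid.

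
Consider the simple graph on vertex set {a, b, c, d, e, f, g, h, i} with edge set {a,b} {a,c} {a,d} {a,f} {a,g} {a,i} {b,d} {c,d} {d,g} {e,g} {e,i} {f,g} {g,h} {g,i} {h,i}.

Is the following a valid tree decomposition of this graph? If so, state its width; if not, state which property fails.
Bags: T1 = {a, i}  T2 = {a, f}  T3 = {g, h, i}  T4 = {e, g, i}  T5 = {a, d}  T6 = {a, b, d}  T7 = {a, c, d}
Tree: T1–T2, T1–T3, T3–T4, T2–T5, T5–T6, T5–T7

No — edge (g,a) lies in no bag.

A tree decomposition must satisfy three properties: every vertex lies in some bag; for every edge, both endpoints lie together in some bag; and for every vertex, the bags containing it form a connected subtree. Here edge (g,a) lies in no bag, so the decomposition is invalid.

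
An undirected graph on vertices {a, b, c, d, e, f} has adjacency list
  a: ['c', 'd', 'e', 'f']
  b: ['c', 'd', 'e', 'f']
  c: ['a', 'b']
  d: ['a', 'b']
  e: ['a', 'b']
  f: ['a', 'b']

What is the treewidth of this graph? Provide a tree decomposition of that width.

Treewidth 2.
One such decomposition:
Bags: B1 = {a, b, d}  B2 = {a, b, e}  B3 = {a, b, f}  B4 = {a, b, c}
Tree: B1–B2, B2–B3, B3–B4

Every bag has size at most 3, so the width is 3 − 1 = 2 and tw(G) ≤ 2. Since d–b–e–a–d is a cycle in G, G is not acyclic. Forests are exactly the graphs of treewidth ≤ 1, so tw(G) ≥ 2. Therefore the treewidth is 2.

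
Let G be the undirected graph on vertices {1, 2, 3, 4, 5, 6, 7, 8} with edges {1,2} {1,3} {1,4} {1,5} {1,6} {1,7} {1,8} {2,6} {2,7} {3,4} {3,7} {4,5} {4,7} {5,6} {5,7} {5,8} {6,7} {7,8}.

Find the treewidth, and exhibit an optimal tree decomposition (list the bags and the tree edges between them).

The largest bag has 4 vertices, giving width 3; this decomposition certifies tw(G) ≤ 3. Conversely, {1, 2, 6, 7} is a clique of size 4, and the vertices of any clique must share a bag in every tree decomposition; so some bag has ≥ 4 vertices and tw(G) ≥ 3. The upper and lower bounds meet at 3, so that is the treewidth.

Treewidth 3.
One optimal decomposition is:
Bags: B1 = {1, 4, 5, 7}  B2 = {1, 5, 6, 7}  B3 = {1, 2, 6, 7}  B4 = {1, 3, 4, 7}  B5 = {1, 5, 7, 8}
Tree: B1–B2, B2–B3, B1–B4, B1–B5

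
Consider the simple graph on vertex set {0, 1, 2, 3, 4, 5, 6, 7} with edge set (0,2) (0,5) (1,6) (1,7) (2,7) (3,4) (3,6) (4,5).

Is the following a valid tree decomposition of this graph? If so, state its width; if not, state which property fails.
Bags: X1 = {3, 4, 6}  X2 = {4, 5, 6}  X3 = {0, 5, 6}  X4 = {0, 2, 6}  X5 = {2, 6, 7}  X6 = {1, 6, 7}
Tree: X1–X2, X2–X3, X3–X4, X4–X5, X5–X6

Every vertex of G appears in some bag (union = {0, 1, 2, 3, 4, 5, 6, 7}); every edge is covered by a bag; and for each vertex v the set of bags containing v is connected in the bag tree. The decomposition is therefore valid. The largest bag has 3 vertices, so the width is 2.

Yes; width 2.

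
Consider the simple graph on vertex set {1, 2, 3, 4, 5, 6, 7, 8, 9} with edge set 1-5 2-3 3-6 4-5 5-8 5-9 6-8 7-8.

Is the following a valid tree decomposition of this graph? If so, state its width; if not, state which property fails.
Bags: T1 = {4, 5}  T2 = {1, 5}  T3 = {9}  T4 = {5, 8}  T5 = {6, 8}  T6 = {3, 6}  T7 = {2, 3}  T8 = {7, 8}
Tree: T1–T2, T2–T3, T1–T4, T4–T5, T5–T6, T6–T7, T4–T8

No — edge (5,9) lies in no bag.

A tree decomposition must satisfy three properties: every vertex lies in some bag; for every edge, both endpoints lie together in some bag; and for every vertex, the bags containing it form a connected subtree. Here edge (5,9) lies in no bag, so the decomposition is invalid.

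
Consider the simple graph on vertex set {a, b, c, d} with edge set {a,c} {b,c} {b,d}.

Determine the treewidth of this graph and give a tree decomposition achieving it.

Treewidth 1.
Bags: B1 = {b, d}  B2 = {b, c}  B3 = {a, c}
Tree: B1–B2, B2–B3

The largest bag has 2 vertices, giving width 1; this decomposition certifies tw(G) ≤ 1. Since G has at least one edge (e.g. d–b), it is not an edgeless graph, so tw(G) ≥ 1. Therefore the treewidth is 1.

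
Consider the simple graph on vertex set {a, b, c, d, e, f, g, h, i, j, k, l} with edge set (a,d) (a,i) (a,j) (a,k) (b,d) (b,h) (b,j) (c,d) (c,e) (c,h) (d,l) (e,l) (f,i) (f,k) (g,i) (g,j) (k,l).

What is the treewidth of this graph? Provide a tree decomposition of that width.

Every bag has size at most 4, so the width is 4 − 1 = 3 and tw(G) ≤ 3. For the lower bound: the 4 vertex sets {c,e,h}, {l}, {d}, {a,b,j,k} are disjoint, each induces a connected subgraph, and every pair is joined by at least one edge of G. Contracting each set to a single vertex therefore yields K_{4} as a minor, and since treewidth is minor-monotone, tw(G) ≥ tw(K_{4}) = 3. Combining the bounds, tw(G) = 3.

Treewidth 3.
One such decomposition:
Bags: B1 = {c, e, h, l}  B2 = {c, d, h, l}  B3 = {b, d, h, l}  B4 = {b, d, k, l}  B5 = {a, b, d, k}  B6 = {a, b, j, k}  B7 = {a, f, j, k}  B8 = {a, f, i, j}  B9 = {f, g, i, j}
Tree: B1–B2, B2–B3, B3–B4, B4–B5, B5–B6, B6–B7, B7–B8, B8–B9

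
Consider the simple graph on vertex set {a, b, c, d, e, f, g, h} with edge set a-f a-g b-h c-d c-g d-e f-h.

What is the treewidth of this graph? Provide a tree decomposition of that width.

Treewidth 1.
One such decomposition:
Bags: B1 = {b, h}  B2 = {f, h}  B3 = {a, f}  B4 = {a, g}  B5 = {c, g}  B6 = {c, d}  B7 = {d, e}
Tree: B1–B2, B2–B3, B3–B4, B4–B5, B5–B6, B6–B7

The largest bag has 2 vertices, giving width 1; this decomposition certifies tw(G) ≤ 1. G has an edge, so its treewidth is at least 1. Therefore the treewidth is 1.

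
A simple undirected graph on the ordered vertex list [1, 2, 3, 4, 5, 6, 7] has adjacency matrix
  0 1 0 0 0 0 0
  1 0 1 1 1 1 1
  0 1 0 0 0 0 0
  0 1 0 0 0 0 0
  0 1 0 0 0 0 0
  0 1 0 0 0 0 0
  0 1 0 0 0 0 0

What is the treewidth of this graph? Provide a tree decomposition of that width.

The largest bag has 2 vertices, giving width 1; this decomposition certifies tw(G) ≤ 1. Any graph with an edge has treewidth ≥ 1, and G has the edge 1–2. Combining the bounds, tw(G) = 1.

Treewidth 1.
One optimal decomposition is:
Bags: B1 = {1, 2}  B2 = {2, 7}  B3 = {2, 6}  B4 = {2, 3}  B5 = {2, 4}  B6 = {2, 5}
Tree: B1–B2, B2–B3, B3–B4, B2–B5, B4–B6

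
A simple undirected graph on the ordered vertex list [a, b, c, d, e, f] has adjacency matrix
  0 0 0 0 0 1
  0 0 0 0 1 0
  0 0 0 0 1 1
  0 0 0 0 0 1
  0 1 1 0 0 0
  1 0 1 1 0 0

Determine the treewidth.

A width-1 tree decomposition is:
Bags: B1 = {d, f}  B2 = {c, f}  B3 = {a, f}  B4 = {c, e}  B5 = {b, e}
Tree: B1–B2, B1–B3, B2–B4, B4–B5
The largest bag has 2 vertices, giving width 1; this decomposition certifies tw(G) ≤ 1. Since G has at least one edge (e.g. f–d), it is not an edgeless graph, so tw(G) ≥ 1. Therefore the treewidth is 1.

1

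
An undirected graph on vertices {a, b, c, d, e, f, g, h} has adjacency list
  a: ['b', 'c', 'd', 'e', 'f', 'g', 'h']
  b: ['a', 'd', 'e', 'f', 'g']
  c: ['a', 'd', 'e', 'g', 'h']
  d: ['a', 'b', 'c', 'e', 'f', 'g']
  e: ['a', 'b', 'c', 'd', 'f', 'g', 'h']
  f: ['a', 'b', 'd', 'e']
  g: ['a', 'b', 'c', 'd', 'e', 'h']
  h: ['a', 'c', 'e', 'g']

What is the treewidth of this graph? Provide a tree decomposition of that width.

The largest bag has 5 vertices, giving width 4; this decomposition certifies tw(G) ≤ 4. Conversely, {a, c, d, e, g} is a clique of size 5, and the vertices of any clique must share a bag in every tree decomposition; so some bag has ≥ 5 vertices and tw(G) ≥ 4. Therefore the treewidth is 4.

Treewidth 4.
One such decomposition:
Bags: B1 = {a, c, d, e, g}  B2 = {a, b, d, e, g}  B3 = {a, c, e, g, h}  B4 = {a, b, d, e, f}
Tree: B1–B2, B1–B3, B2–B4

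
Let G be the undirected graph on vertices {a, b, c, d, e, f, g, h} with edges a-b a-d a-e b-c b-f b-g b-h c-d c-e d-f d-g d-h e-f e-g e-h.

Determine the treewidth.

A width-3 tree decomposition is:
Bags: B1 = {b, d, e, g}  B2 = {b, c, d, e}  B3 = {b, d, e, h}  B4 = {a, b, d, e}  B5 = {b, d, e, f}
Tree: B1–B2, B2–B3, B3–B4, B4–B5
Every bag has size at most 4, so the width is 4 − 1 = 3 and tw(G) ≤ 3. For the lower bound: the 4 vertex sets {d,g}, {c,e}, {b}, {h} are disjoint, each induces a connected subgraph, and every pair is joined by at least one edge of G. Contracting each set to a single vertex therefore yields K_{4} as a minor, and since treewidth is minor-monotone, tw(G) ≥ tw(K_{4}) = 3. The upper and lower bounds meet at 3, so that is the treewidth.

3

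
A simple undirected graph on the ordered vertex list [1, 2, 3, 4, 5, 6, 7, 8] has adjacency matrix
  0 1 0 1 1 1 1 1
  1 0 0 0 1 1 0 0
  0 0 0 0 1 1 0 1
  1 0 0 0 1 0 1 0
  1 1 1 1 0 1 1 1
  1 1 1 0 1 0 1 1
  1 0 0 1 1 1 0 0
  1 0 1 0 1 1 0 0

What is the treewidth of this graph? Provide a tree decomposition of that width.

Every bag has size at most 4, so the width is 4 − 1 = 3 and tw(G) ≤ 3. For the lower bound, the 4 vertices {1, 4, 5, 7} are pairwise adjacent, and any tree decomposition puts a clique entirely inside one bag — forcing width ≥ 3. Therefore the treewidth is 3.

Treewidth 3.
One optimal decomposition is:
Bags: B1 = {1, 5, 6, 7}  B2 = {1, 4, 5, 7}  B3 = {1, 5, 6, 8}  B4 = {3, 5, 6, 8}  B5 = {1, 2, 5, 6}
Tree: B1–B2, B1–B3, B3–B4, B1–B5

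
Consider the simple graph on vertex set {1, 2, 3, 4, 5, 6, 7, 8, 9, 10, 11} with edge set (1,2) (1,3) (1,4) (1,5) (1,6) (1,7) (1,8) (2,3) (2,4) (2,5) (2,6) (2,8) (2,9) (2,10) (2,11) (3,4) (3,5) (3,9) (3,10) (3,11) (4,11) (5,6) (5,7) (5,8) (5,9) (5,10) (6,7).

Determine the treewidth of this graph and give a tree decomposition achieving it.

Treewidth 3.
One such decomposition:
Bags: B1 = {1, 2, 5, 8}  B2 = {1, 2, 3, 5}  B3 = {1, 2, 3, 4}  B4 = {2, 3, 5, 10}  B5 = {1, 2, 5, 6}  B6 = {2, 3, 4, 11}  B7 = {1, 5, 6, 7}  B8 = {2, 3, 5, 9}
Tree: B1–B2, B2–B3, B2–B4, B2–B5, B3–B6, B5–B7, B4–B8

The largest bag has 4 vertices, giving width 3; this decomposition certifies tw(G) ≤ 3. On the other hand G contains the 4-clique {1, 2, 5, 8}. A clique must lie in a single bag of any decomposition, so no decomposition can have width below 3. Combining the bounds, tw(G) = 3.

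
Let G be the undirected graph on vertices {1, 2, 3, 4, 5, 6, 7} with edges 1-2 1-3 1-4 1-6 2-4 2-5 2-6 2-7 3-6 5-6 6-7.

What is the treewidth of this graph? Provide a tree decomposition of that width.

Treewidth 2.
Bags: B1 = {1, 2, 6}  B2 = {1, 3, 6}  B3 = {2, 6, 7}  B4 = {1, 2, 4}  B5 = {2, 5, 6}
Tree: B1–B2, B1–B3, B1–B4, B1–B5

The largest bag has 3 vertices, giving width 2; this decomposition certifies tw(G) ≤ 2. Conversely, {1, 2, 4} is a clique of size 3, and the vertices of any clique must share a bag in every tree decomposition; so some bag has ≥ 3 vertices and tw(G) ≥ 2. Hence tw(G) = 2 exactly.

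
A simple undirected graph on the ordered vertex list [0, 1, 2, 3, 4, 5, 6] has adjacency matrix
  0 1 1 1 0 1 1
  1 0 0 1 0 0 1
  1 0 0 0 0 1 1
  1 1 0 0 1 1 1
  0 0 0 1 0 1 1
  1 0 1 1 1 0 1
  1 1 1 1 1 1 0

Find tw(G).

3

A width-3 tree decomposition is:
Bags: B1 = {0, 3, 5, 6}  B2 = {0, 2, 5, 6}  B3 = {3, 4, 5, 6}  B4 = {0, 1, 3, 6}
Tree: B1–B2, B1–B3, B1–B4
Each bag holds 4 vertices, so the decomposition has width 3, which upper-bounds the treewidth. For the lower bound, the 4 vertices {0, 2, 5, 6} are pairwise adjacent, and any tree decomposition puts a clique entirely inside one bag — forcing width ≥ 3. The upper and lower bounds meet at 3, so that is the treewidth.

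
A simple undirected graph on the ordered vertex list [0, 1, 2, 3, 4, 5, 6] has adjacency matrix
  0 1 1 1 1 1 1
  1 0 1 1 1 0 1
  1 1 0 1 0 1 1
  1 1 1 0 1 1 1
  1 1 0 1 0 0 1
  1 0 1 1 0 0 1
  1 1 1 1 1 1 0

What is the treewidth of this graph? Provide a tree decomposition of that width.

Treewidth 4.
One such decomposition:
Bags: B1 = {0, 2, 3, 5, 6}  B2 = {0, 1, 2, 3, 6}  B3 = {0, 1, 3, 4, 6}
Tree: B1–B2, B2–B3

The largest bag has 5 vertices, giving width 4; this decomposition certifies tw(G) ≤ 4. For the lower bound, the 5 vertices {0, 1, 2, 3, 6} are pairwise adjacent, and any tree decomposition puts a clique entirely inside one bag — forcing width ≥ 4. Hence tw(G) = 4 exactly.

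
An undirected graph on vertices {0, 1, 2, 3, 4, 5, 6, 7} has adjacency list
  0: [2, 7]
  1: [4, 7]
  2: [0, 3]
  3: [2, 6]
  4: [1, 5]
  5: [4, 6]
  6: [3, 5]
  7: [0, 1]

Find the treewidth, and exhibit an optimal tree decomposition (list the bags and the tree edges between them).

Treewidth 2.
One such decomposition:
Bags: B1 = {3, 5, 6}  B2 = {3, 4, 5}  B3 = {1, 3, 4}  B4 = {1, 3, 7}  B5 = {0, 3, 7}  B6 = {0, 2, 3}
Tree: B1–B2, B2–B3, B3–B4, B4–B5, B5–B6

Each bag holds 3 vertices, so the decomposition has width 2, which upper-bounds the treewidth. The edges 3–6–5–4–1–7–0–2–3 form a cycle, so G is not a tree and its treewidth is at least 2. Combining the bounds, tw(G) = 2.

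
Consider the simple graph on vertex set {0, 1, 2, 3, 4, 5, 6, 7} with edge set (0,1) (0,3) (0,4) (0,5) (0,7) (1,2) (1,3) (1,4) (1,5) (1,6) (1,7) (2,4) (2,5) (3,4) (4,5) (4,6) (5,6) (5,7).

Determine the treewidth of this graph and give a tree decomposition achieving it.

Every bag has size at most 4, so the width is 4 − 1 = 3 and tw(G) ≤ 3. Conversely, {0, 1, 3, 4} is a clique of size 4, and the vertices of any clique must share a bag in every tree decomposition; so some bag has ≥ 4 vertices and tw(G) ≥ 3. Therefore the treewidth is 3.

Treewidth 3.
One such decomposition:
Bags: B1 = {0, 1, 4, 5}  B2 = {1, 4, 5, 6}  B3 = {0, 1, 5, 7}  B4 = {0, 1, 3, 4}  B5 = {1, 2, 4, 5}
Tree: B1–B2, B1–B3, B1–B4, B2–B5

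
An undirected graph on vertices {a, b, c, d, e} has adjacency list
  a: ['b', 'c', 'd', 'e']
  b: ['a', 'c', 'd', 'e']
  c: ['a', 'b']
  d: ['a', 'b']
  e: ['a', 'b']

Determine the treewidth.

2

A width-2 tree decomposition is:
Bags: B1 = {a, b, e}  B2 = {a, b, c}  B3 = {a, b, d}
Tree: B1–B2, B2–B3
Every bag has size at most 3, so the width is 3 − 1 = 2 and tw(G) ≤ 2. Conversely, {a, b, d} is a clique of size 3, and the vertices of any clique must share a bag in every tree decomposition; so some bag has ≥ 3 vertices and tw(G) ≥ 2. Therefore the treewidth is 2.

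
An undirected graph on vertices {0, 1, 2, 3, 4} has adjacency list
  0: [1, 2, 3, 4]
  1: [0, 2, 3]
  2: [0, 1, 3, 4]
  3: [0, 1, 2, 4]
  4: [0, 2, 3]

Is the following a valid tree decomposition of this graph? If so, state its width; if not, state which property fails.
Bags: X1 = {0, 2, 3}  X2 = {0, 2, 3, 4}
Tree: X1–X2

A tree decomposition must satisfy three properties: every vertex lies in some bag; for every edge, both endpoints lie together in some bag; and for every vertex, the bags containing it form a connected subtree. Here vertex 1 appears in no bag, so the decomposition is invalid.

No — vertex 1 appears in no bag.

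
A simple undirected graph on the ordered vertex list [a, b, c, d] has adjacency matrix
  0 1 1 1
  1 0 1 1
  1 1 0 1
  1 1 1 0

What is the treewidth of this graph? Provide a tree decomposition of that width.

With just one bag of size 4, the width is 4 − 1 = 3, so tw(G) ≤ 3. Conversely, {a, b, c, d} is a clique of size 4, and the vertices of any clique must share a bag in every tree decomposition; so some bag has ≥ 4 vertices and tw(G) ≥ 3. The upper and lower bounds meet at 3, so that is the treewidth.

Treewidth 3.
Bags: B1 = {a, b, c, d}
Tree: (single bag)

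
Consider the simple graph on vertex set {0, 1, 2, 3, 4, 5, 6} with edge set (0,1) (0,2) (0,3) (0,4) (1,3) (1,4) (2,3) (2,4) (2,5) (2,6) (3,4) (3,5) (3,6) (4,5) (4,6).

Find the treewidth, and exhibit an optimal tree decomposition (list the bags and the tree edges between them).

Treewidth 3.
Bags: B1 = {0, 1, 3, 4}  B2 = {0, 2, 3, 4}  B3 = {2, 3, 4, 6}  B4 = {2, 3, 4, 5}
Tree: B1–B2, B2–B3, B3–B4

The largest bag has 4 vertices, giving width 3; this decomposition certifies tw(G) ≤ 3. On the other hand G contains the 4-clique {0, 1, 3, 4}. A clique must lie in a single bag of any decomposition, so no decomposition can have width below 3. Combining the bounds, tw(G) = 3.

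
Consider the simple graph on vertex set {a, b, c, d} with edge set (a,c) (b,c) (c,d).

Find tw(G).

1

A width-1 tree decomposition is:
Bags: B1 = {b, c}  B2 = {c, d}  B3 = {a, c}
Tree: B1–B2, B2–B3
Each bag holds 2 vertices, so the decomposition has width 1, which upper-bounds the treewidth. G has an edge, so its treewidth is at least 1. Therefore the treewidth is 1.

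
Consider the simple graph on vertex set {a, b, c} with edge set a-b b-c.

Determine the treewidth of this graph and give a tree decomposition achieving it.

Treewidth 1.
One such decomposition:
Bags: B1 = {b, c}  B2 = {a, b}
Tree: B1–B2

Every bag has size at most 2, so the width is 2 − 1 = 1 and tw(G) ≤ 1. Since G has at least one edge (e.g. c–b), it is not an edgeless graph, so tw(G) ≥ 1. Therefore the treewidth is 1.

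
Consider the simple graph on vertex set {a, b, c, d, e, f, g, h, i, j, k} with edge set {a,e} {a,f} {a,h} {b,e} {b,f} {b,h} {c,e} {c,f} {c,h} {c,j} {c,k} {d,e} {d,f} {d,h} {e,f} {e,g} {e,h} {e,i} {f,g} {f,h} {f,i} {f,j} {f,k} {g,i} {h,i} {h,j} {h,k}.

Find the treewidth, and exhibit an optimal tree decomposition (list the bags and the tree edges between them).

The largest bag has 4 vertices, giving width 3; this decomposition certifies tw(G) ≤ 3. For the lower bound, the 4 vertices {e, f, g, i} are pairwise adjacent, and any tree decomposition puts a clique entirely inside one bag — forcing width ≥ 3. Therefore the treewidth is 3.

Treewidth 3.
Bags: B1 = {d, e, f, h}  B2 = {e, f, h, i}  B3 = {c, e, f, h}  B4 = {c, f, h, k}  B5 = {b, e, f, h}  B6 = {e, f, g, i}  B7 = {c, f, h, j}  B8 = {a, e, f, h}
Tree: B1–B2, B2–B3, B3–B4, B2–B5, B2–B6, B3–B7, B5–B8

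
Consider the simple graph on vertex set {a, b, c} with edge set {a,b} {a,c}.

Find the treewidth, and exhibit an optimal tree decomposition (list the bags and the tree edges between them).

Every bag has size at most 2, so the width is 2 − 1 = 1 and tw(G) ≤ 1. G has an edge, so its treewidth is at least 1. Combining the bounds, tw(G) = 1.

Treewidth 1.
One such decomposition:
Bags: B1 = {a, c}  B2 = {a, b}
Tree: B1–B2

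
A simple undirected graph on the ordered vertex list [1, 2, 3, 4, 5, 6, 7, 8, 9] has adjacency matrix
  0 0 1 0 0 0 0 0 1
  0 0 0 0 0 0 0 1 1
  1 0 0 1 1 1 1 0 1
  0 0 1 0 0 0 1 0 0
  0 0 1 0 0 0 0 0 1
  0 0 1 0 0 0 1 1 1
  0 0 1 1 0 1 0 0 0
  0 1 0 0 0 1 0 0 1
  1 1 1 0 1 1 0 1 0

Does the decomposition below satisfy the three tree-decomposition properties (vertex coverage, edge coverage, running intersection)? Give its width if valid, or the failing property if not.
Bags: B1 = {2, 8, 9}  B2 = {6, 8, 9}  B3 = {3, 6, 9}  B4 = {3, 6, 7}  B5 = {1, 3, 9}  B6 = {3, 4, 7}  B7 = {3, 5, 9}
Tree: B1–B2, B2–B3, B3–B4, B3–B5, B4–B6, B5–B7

Yes; width 2.

Vertex coverage: the bags together contain {1, 2, 3, 4, 5, 6, 7, 8, 9}, the full vertex set. Edge coverage: each edge of G has both endpoints in at least one bag. Running intersection: for every vertex, the bags containing it form a connected subtree. All three properties hold, so this is a valid tree decomposition of width max|bag| − 1 = 2, and hence tw(G) ≤ 2.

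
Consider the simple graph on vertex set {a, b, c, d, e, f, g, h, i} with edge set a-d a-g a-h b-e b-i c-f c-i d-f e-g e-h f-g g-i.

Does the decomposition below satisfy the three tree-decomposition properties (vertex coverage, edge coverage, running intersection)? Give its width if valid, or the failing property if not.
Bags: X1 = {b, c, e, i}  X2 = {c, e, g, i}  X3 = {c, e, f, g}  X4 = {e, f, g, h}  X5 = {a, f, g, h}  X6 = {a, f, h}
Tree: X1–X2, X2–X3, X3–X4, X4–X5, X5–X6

A tree decomposition must satisfy three properties: every vertex lies in some bag; for every edge, both endpoints lie together in some bag; and for every vertex, the bags containing it form a connected subtree. Here vertex d appears in no bag, so the decomposition is invalid.

No — vertex d appears in no bag.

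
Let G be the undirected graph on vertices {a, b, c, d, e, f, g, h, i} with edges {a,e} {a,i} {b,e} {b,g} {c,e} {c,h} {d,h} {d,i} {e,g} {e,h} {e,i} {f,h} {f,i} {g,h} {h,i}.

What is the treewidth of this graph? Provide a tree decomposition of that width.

The largest bag has 3 vertices, giving width 2; this decomposition certifies tw(G) ≤ 2. For the lower bound, the 3 vertices {e, g, h} are pairwise adjacent, and any tree decomposition puts a clique entirely inside one bag — forcing width ≥ 2. Hence tw(G) = 2 exactly.

Treewidth 2.
One optimal decomposition is:
Bags: B1 = {e, h, i}  B2 = {a, e, i}  B3 = {f, h, i}  B4 = {d, h, i}  B5 = {e, g, h}  B6 = {c, e, h}  B7 = {b, e, g}
Tree: B1–B2, B1–B3, B3–B4, B1–B5, B1–B6, B5–B7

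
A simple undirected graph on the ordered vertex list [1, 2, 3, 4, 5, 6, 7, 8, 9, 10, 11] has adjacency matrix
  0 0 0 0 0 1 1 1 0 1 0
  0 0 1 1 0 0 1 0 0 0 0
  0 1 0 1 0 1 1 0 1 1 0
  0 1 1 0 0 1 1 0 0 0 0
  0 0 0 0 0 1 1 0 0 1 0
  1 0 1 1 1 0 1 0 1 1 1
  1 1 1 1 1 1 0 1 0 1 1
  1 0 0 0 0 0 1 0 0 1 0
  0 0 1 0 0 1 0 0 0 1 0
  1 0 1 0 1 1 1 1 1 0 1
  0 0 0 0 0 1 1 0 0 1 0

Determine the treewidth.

A width-3 tree decomposition is:
Bags: B1 = {3, 6, 7, 10}  B2 = {3, 4, 6, 7}  B3 = {1, 6, 7, 10}  B4 = {1, 7, 8, 10}  B5 = {5, 6, 7, 10}  B6 = {6, 7, 10, 11}  B7 = {3, 6, 9, 10}  B8 = {2, 3, 4, 7}
Tree: B1–B2, B1–B3, B3–B4, B1–B5, B3–B6, B1–B7, B2–B8
Each bag holds 4 vertices, so the decomposition has width 3, which upper-bounds the treewidth. Conversely, {3, 6, 9, 10} is a clique of size 4, and the vertices of any clique must share a bag in every tree decomposition; so some bag has ≥ 4 vertices and tw(G) ≥ 3. Therefore the treewidth is 3.

3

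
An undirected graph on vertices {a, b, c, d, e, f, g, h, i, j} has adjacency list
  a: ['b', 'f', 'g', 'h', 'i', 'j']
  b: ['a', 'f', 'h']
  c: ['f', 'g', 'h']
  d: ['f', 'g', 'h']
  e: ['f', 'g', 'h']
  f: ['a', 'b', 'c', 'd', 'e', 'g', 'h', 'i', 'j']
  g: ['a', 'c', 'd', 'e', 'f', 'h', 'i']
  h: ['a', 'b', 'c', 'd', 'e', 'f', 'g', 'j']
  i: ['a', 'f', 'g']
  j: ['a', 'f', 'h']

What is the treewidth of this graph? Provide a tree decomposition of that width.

Every bag has size at most 4, so the width is 4 − 1 = 3 and tw(G) ≤ 3. Conversely, {d, f, g, h} is a clique of size 4, and the vertices of any clique must share a bag in every tree decomposition; so some bag has ≥ 4 vertices and tw(G) ≥ 3. Combining the bounds, tw(G) = 3.

Treewidth 3.
One such decomposition:
Bags: B1 = {c, f, g, h}  B2 = {a, f, g, h}  B3 = {d, f, g, h}  B4 = {a, f, g, i}  B5 = {a, b, f, h}  B6 = {a, f, h, j}  B7 = {e, f, g, h}
Tree: B1–B2, B1–B3, B2–B4, B2–B5, B5–B6, B1–B7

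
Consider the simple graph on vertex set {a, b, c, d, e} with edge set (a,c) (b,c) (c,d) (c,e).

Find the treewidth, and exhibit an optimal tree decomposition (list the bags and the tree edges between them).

Treewidth 1.
Bags: B1 = {a, c}  B2 = {c, e}  B3 = {c, d}  B4 = {b, c}
Tree: B1–B2, B1–B3, B3–B4

The largest bag has 2 vertices, giving width 1; this decomposition certifies tw(G) ≤ 1. G has an edge, so its treewidth is at least 1. The upper and lower bounds meet at 1, so that is the treewidth.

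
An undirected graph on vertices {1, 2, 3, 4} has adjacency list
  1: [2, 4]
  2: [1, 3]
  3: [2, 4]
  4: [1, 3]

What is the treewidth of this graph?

A width-2 tree decomposition is:
Bags: B1 = {1, 2, 4}  B2 = {2, 3, 4}
Tree: B1–B2
Every bag has size at most 3, so the width is 3 − 1 = 2 and tw(G) ≤ 2. For the lower bound, G contains the cycle 4–1–2–3–4, so G is not a forest; only forests have treewidth ≤ 1, hence tw(G) ≥ 2. Hence tw(G) = 2 exactly.

2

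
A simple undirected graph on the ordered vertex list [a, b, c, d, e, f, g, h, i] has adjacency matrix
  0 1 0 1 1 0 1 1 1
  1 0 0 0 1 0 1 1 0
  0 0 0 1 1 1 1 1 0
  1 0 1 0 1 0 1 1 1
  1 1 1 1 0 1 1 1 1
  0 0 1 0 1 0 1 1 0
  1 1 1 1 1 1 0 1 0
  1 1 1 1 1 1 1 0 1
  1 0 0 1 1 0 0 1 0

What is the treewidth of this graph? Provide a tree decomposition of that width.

The largest bag has 5 vertices, giving width 4; this decomposition certifies tw(G) ≤ 4. Conversely, {c, d, e, g, h} is a clique of size 5, and the vertices of any clique must share a bag in every tree decomposition; so some bag has ≥ 5 vertices and tw(G) ≥ 4. The upper and lower bounds meet at 4, so that is the treewidth.

Treewidth 4.
One such decomposition:
Bags: B1 = {a, d, e, g, h}  B2 = {a, b, e, g, h}  B3 = {c, d, e, g, h}  B4 = {a, d, e, h, i}  B5 = {c, e, f, g, h}
Tree: B1–B2, B1–B3, B1–B4, B3–B5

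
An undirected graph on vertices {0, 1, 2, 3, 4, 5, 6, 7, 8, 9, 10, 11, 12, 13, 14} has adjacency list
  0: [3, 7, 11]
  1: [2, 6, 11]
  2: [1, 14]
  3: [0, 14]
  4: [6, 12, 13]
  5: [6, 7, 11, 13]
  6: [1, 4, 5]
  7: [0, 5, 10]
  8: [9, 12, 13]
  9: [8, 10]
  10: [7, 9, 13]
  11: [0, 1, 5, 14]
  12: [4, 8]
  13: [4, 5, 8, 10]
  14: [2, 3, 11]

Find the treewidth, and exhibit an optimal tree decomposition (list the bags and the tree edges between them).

Treewidth 3.
Bags: B1 = {8, 9, 10, 12}  B2 = {8, 10, 12, 13}  B3 = {4, 10, 12, 13}  B4 = {4, 7, 10, 13}  B5 = {4, 5, 7, 13}  B6 = {4, 5, 6, 7}  B7 = {0, 5, 6, 7}  B8 = {0, 5, 6, 11}  B9 = {0, 1, 6, 11}  B10 = {0, 1, 3, 11}  B11 = {1, 3, 11, 14}  B12 = {1, 2, 3, 14}
Tree: B1–B2, B2–B3, B3–B4, B4–B5, B5–B6, B6–B7, B7–B8, B8–B9, B9–B10, B10–B11, B11–B12

Every bag has size at most 4, so the width is 4 − 1 = 3 and tw(G) ≤ 3. For the lower bound: the 4 vertex sets {8,9,12}, {10}, {13}, {4,5,6,7} are disjoint, each induces a connected subgraph, and every pair is joined by at least one edge of G. Contracting each set to a single vertex therefore yields K_{4} as a minor, and since treewidth is minor-monotone, tw(G) ≥ tw(K_{4}) = 3. Combining the bounds, tw(G) = 3.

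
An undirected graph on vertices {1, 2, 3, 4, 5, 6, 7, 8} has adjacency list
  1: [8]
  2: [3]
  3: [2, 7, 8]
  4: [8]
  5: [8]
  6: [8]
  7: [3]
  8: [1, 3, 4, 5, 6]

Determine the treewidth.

1

A width-1 tree decomposition is:
Bags: B1 = {4, 8}  B2 = {3, 8}  B3 = {2, 3}  B4 = {5, 8}  B5 = {6, 8}  B6 = {1, 8}  B7 = {3, 7}
Tree: B1–B2, B2–B3, B2–B4, B4–B5, B4–B6, B3–B7
Each bag holds 2 vertices, so the decomposition has width 1, which upper-bounds the treewidth. G has an edge, so its treewidth is at least 1. Combining the bounds, tw(G) = 1.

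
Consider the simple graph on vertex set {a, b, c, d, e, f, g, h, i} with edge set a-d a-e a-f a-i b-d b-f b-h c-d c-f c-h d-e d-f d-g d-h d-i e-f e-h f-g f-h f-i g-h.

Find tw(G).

3

A width-3 tree decomposition is:
Bags: B1 = {d, e, f, h}  B2 = {c, d, f, h}  B3 = {d, f, g, h}  B4 = {a, d, e, f}  B5 = {a, d, f, i}  B6 = {b, d, f, h}
Tree: B1–B2, B1–B3, B1–B4, B4–B5, B1–B6
The largest bag has 4 vertices, giving width 3; this decomposition certifies tw(G) ≤ 3. For the lower bound, the 4 vertices {d, f, g, h} are pairwise adjacent, and any tree decomposition puts a clique entirely inside one bag — forcing width ≥ 3. The upper and lower bounds meet at 3, so that is the treewidth.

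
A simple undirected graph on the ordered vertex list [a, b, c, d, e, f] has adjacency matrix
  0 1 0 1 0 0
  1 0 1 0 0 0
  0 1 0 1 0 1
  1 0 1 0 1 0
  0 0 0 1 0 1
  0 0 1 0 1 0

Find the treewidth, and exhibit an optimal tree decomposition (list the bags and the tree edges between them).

Every bag has size at most 3, so the width is 3 − 1 = 2 and tw(G) ≤ 2. Since a–b–c–d–a is a cycle in G, G is not acyclic. Forests are exactly the graphs of treewidth ≤ 1, so tw(G) ≥ 2. Therefore the treewidth is 2.

Treewidth 2.
One optimal decomposition is:
Bags: B1 = {a, b, d}  B2 = {b, c, d}  B3 = {c, d, e}  B4 = {c, e, f}
Tree: B1–B2, B2–B3, B3–B4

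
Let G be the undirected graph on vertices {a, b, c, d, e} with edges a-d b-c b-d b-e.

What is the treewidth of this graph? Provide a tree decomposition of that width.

Each bag holds 2 vertices, so the decomposition has width 1, which upper-bounds the treewidth. G has an edge, so its treewidth is at least 1. Combining the bounds, tw(G) = 1.

Treewidth 1.
Bags: B1 = {b, c}  B2 = {b, d}  B3 = {b, e}  B4 = {a, d}
Tree: B1–B2, B2–B3, B2–B4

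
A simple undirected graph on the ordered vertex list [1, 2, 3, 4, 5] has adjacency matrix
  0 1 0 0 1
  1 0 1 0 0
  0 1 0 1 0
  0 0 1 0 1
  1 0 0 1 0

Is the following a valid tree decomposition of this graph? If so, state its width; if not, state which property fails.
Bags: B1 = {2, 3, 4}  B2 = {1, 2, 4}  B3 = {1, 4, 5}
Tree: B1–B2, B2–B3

Every vertex of G appears in some bag (union = {1, 2, 3, 4, 5}); every edge is covered by a bag; and for each vertex v the set of bags containing v is connected in the bag tree. The decomposition is therefore valid. The largest bag has 3 vertices, so the width is 2.

Yes; width 2.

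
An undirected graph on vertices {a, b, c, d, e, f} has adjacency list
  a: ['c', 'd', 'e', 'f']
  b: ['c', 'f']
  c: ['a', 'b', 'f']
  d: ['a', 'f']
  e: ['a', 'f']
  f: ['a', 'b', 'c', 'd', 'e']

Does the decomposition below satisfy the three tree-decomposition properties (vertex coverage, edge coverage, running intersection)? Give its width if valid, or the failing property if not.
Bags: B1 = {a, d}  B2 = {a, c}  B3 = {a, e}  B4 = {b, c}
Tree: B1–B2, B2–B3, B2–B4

A tree decomposition must satisfy three properties: every vertex lies in some bag; for every edge, both endpoints lie together in some bag; and for every vertex, the bags containing it form a connected subtree. Here vertex f appears in no bag, so the decomposition is invalid.

No — vertex f appears in no bag.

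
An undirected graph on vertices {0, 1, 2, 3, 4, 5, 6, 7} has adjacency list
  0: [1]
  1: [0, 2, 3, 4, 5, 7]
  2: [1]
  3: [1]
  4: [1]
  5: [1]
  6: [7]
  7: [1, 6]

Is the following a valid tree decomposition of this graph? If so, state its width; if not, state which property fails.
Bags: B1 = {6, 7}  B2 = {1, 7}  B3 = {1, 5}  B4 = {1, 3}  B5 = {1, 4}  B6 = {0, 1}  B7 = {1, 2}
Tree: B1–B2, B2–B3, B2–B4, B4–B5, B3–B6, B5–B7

Checking the three conditions: (i) the bags cover all of {0, 1, 2, 3, 4, 5, 6, 7}; (ii) for each edge, some bag contains both endpoints; (iii) the bags containing any fixed vertex form a subtree. All hold, so the decomposition is valid with width 2 − 1 = 1.

Yes; width 1.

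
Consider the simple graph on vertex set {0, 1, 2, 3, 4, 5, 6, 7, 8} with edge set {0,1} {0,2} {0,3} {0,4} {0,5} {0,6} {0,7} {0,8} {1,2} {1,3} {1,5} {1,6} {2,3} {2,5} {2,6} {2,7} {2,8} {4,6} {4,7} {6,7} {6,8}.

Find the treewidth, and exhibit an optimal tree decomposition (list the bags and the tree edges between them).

Treewidth 3.
One optimal decomposition is:
Bags: B1 = {0, 1, 2, 6}  B2 = {0, 1, 2, 3}  B3 = {0, 2, 6, 8}  B4 = {0, 1, 2, 5}  B5 = {0, 2, 6, 7}  B6 = {0, 4, 6, 7}
Tree: B1–B2, B1–B3, B2–B4, B1–B5, B5–B6

Each bag holds 4 vertices, so the decomposition has width 3, which upper-bounds the treewidth. On the other hand G contains the 4-clique {0, 2, 6, 8}. A clique must lie in a single bag of any decomposition, so no decomposition can have width below 3. Hence tw(G) = 3 exactly.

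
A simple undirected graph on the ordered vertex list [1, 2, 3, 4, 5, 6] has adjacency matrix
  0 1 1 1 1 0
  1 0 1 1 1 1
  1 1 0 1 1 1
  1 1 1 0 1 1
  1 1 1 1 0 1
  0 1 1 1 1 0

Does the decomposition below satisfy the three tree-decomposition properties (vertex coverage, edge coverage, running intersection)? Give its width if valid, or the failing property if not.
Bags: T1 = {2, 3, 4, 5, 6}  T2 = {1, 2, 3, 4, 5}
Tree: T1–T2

Yes; width 4.

Checking the three conditions: (i) the bags cover all of {1, 2, 3, 4, 5, 6}; (ii) for each edge, some bag contains both endpoints; (iii) the bags containing any fixed vertex form a subtree. All hold, so the decomposition is valid with width 5 − 1 = 4.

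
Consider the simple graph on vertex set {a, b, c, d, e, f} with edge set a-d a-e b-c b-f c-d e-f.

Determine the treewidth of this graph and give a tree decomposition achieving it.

Treewidth 2.
One optimal decomposition is:
Bags: B1 = {b, c, f}  B2 = {c, d, f}  B3 = {a, d, f}  B4 = {a, e, f}
Tree: B1–B2, B2–B3, B3–B4

The largest bag has 3 vertices, giving width 2; this decomposition certifies tw(G) ≤ 2. For the lower bound, G contains the cycle f–b–c–d–a–e–f, so G is not a forest; only forests have treewidth ≤ 1, hence tw(G) ≥ 2. Therefore the treewidth is 2.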